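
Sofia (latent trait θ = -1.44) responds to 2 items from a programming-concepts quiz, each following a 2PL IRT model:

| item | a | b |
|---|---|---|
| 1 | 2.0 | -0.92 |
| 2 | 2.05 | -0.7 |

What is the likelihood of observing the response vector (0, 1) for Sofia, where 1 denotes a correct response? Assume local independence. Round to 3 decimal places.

0.133

P(θ) = 1 / (1 + exp(−a(θ − b)))
P_1 = 1/(1+e^{1.0400}) = 0.2611
P_2 = 1/(1+e^{1.5170}) = 0.1799
L = (1−P_1) × P_2 = 0.7389 × 0.1799 = 0.13292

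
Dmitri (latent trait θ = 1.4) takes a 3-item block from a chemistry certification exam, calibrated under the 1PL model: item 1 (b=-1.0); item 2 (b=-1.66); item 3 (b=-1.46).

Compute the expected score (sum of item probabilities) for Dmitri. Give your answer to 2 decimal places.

P(θ) = 1 / (1 + exp(−(θ − b)))
P_1 = 1/(1+e^{-2.4000}) = 0.9168
P_2 = 1/(1+e^{-3.0600}) = 0.9552
P_3 = 1/(1+e^{-2.8600}) = 0.9458
E[score] = 0.9168 + 0.9552 + 0.9458 = 2.8179

2.82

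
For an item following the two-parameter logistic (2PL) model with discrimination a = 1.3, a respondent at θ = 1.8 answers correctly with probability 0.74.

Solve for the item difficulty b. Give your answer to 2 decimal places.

1.00

P(θ) = 1 / (1 + exp(−a(θ − b)))
logit(0.74) = ln(0.74/0.26) = 1.0460
b = θ − logit/(a) = 1.8 − 1.0460/1.3000 = 0.9954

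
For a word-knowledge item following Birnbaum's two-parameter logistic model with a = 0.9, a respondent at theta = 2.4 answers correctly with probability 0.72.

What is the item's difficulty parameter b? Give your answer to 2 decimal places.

P(theta) = 1 / (1 + exp(−a(theta − b)))
logit(0.72) = ln(0.72/0.28) = 0.9445
b = theta − logit/(a) = 2.4 − 0.9445/0.9000 = 1.3506

1.35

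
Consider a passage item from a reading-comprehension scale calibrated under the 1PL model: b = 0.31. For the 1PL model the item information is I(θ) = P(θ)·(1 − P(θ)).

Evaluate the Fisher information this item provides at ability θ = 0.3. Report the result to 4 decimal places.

P = 1/(1+e^{0.0100}) = 0.4975
P(1−P) = 0.4975 × 0.5025 = 0.2500
I = P(1−P) = 0.24999

0.2500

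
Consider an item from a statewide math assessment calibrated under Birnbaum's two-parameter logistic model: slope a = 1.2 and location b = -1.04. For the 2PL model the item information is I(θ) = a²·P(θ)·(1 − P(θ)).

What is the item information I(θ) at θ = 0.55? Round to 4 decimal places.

0.1620

P = 1/(1+e^{-1.9080}) = 0.8708
P(1−P) = 0.8708 × 0.1292 = 0.1125
I = a² × P(1−P) = 1.2² × 0.1125 = 0.16202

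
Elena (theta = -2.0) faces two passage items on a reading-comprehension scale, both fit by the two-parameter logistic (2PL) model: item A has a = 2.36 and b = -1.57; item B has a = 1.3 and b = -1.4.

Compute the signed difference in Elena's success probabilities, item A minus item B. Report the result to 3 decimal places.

-0.048

P(theta) = 1 / (1 + exp(−a(theta − b)))
P_A = 0.2660
P_B = 0.3143
P_A − P_B = -0.0483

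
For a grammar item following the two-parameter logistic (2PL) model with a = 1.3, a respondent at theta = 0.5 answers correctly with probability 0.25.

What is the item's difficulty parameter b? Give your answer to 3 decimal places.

1.345

P(theta) = 1 / (1 + exp(−a(theta − b)))
logit(0.25) = ln(0.25/0.75) = -1.0986
b = theta − logit/(a) = 0.5 − (-1.0986)/1.3000 = 1.3451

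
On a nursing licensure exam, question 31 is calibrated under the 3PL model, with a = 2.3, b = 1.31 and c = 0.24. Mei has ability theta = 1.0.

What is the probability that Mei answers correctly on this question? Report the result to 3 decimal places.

P(theta) = c + (1 − c) · 1 / (1 + exp(−a(theta − b)))
Exponent: 2.3 × (1.0 − 1.31) = -0.7130
1/(1 + e^{0.7130}) = 0.3289
P = 0.24 + 0.76 × 0.3289 = 0.4900

0.490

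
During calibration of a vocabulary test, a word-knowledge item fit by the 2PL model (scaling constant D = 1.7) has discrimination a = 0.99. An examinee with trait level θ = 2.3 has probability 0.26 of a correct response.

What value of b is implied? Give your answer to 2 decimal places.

2.92

P(θ) = 1 / (1 + exp(−D·a(θ − b)))
logit(0.26) = ln(0.26/0.74) = -1.0460
b = θ − logit/(1.7·a) = 2.3 − (-1.0460)/1.6830 = 2.9215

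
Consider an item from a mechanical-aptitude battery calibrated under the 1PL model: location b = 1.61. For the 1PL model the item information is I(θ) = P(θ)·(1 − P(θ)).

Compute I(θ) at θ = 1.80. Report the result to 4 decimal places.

0.2478

P = 1/(1+e^{-0.1900}) = 0.5474
P(1−P) = 0.5474 × 0.4526 = 0.2478
I = P(1−P) = 0.24776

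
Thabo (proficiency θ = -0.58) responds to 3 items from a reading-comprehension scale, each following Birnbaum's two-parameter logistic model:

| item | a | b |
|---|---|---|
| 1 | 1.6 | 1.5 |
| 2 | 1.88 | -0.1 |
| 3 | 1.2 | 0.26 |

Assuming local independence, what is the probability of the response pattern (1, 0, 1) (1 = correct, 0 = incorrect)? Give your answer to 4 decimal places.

P(θ) = 1 / (1 + exp(−a(θ − b)))
P_1 = 1/(1+e^{3.3280}) = 0.0346
P_2 = 1/(1+e^{0.9024}) = 0.2886
P_3 = 1/(1+e^{1.0080}) = 0.2674
L = P_1 × (1−P_2) × P_3 = 0.0346 × 0.7114 × 0.2674 = 0.00659

0.0066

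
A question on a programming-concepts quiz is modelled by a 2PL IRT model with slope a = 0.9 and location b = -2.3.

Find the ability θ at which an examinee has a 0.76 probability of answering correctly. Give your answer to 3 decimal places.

P(θ) = 1 / (1 + exp(−a(θ − b)))
logit = ln(0.7600/0.2400) = 1.1527
θ = b + logit/(a) = -2.3 + 1.1527/0.9000 = -1.0192

-1.019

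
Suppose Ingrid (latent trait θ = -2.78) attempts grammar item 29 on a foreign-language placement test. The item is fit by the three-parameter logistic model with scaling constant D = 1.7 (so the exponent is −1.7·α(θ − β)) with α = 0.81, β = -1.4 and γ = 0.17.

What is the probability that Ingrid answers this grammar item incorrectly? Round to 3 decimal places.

0.722

P(θ) = γ + (1 − γ) · 1 / (1 + exp(−D·α(θ − β)))
Exponent: 1.7 × 0.81 × (-2.78 − (-1.4)) = -1.9003
1/(1 + e^{1.9003}) = 0.1301
P = 0.17 + 0.83 × 0.1301 = 0.2780
P(incorrect) = 1 − 0.2780 = 0.7220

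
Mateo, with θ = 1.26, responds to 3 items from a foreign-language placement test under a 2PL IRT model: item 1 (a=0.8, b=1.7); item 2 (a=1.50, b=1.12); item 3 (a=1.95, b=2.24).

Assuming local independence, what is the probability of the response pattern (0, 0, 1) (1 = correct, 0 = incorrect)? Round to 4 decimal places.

P(θ) = 1 / (1 + exp(−a(θ − b)))
P_1 = 1/(1+e^{0.3520}) = 0.4129
P_2 = 1/(1+e^{-0.2100}) = 0.5523
P_3 = 1/(1+e^{1.9110}) = 0.1289
L = (1−P_1) × (1−P_2) × P_3 = 0.5871 × 0.4477 × 0.1289 = 0.03387

0.0339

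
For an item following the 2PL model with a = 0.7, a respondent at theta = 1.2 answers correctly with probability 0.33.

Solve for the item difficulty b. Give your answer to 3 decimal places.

P(theta) = 1 / (1 + exp(−a(theta − b)))
logit(0.33) = ln(0.33/0.67) = -0.7082
b = theta − logit/(a) = 1.2 − (-0.7082)/0.7000 = 2.2117

2.212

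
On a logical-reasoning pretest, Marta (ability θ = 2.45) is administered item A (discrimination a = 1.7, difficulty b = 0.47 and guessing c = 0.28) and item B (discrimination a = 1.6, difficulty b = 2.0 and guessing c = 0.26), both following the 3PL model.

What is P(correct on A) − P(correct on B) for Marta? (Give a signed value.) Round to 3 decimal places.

0.218

P(θ) = c + (1 − c) · 1 / (1 + exp(−a(θ − b)))
P_A = 0.9760
P_B = 0.7577
P_A − P_B = 0.2182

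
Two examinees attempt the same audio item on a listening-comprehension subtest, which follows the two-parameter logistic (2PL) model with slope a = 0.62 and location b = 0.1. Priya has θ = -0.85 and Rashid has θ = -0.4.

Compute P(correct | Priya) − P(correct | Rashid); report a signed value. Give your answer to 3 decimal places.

P(θ) = 1 / (1 + exp(−a(θ − b)))
P(Priya) = 0.3569  [exponent -0.5890]
P(Rashid) = 0.4231  [exponent -0.3100]
Difference = 0.3569 − 0.4231 = -0.0663

-0.066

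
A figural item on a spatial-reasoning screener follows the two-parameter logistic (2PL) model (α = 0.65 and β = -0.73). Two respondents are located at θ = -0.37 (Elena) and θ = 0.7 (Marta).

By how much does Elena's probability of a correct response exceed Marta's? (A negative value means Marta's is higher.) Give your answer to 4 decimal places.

P(θ) = 1 / (1 + exp(−α(θ − β)))
P(Elena) = 0.5582  [exponent 0.2340]
P(Marta) = 0.7170  [exponent 0.9295]
Difference = 0.5582 − 0.7170 = -0.1587

-0.1587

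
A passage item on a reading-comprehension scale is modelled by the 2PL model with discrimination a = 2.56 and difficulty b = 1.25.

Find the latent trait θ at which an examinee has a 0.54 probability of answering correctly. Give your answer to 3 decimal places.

P(θ) = 1 / (1 + exp(−a(θ − b)))
logit = ln(0.5400/0.4600) = 0.1603
θ = b + logit/(a) = 1.25 + 0.1603/2.5600 = 1.3126

1.313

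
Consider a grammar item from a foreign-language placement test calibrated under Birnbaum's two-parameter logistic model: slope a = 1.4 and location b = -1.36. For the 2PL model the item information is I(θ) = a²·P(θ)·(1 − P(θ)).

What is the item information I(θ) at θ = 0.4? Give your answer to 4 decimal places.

0.1417

P = 1/(1+e^{-2.4640}) = 0.9216
P(1−P) = 0.9216 × 0.0784 = 0.0723
I = a² × P(1−P) = 1.4² × 0.0723 = 0.14165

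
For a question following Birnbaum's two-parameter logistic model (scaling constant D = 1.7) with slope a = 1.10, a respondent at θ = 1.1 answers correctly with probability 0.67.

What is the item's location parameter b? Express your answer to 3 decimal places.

0.721

P(θ) = 1 / (1 + exp(−D·a(θ − b)))
logit(0.67) = ln(0.67/0.33) = 0.7082
b = θ − logit/(1.7·a) = 1.1 − 0.7082/1.8700 = 0.7213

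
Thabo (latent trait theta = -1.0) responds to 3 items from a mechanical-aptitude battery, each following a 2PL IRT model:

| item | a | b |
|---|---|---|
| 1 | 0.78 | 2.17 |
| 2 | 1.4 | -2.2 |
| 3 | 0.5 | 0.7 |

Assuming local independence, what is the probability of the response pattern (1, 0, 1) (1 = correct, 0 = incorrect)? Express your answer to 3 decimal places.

0.004

P(theta) = 1 / (1 + exp(−a(theta − b)))
P_1 = 1/(1+e^{2.4726}) = 0.0778
P_2 = 1/(1+e^{-1.6800}) = 0.8429
P_3 = 1/(1+e^{0.8500}) = 0.2994
L = P_1 × (1−P_2) × P_3 = 0.0778 × 0.1571 × 0.2994 = 0.00366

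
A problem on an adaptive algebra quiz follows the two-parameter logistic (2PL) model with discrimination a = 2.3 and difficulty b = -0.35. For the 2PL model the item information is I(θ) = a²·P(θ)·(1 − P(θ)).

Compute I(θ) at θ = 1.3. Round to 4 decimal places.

P = 1/(1+e^{-3.7950}) = 0.9780
P(1−P) = 0.9780 × 0.0220 = 0.0215
I = a² × P(1−P) = 2.3² × 0.0215 = 0.11376

0.1138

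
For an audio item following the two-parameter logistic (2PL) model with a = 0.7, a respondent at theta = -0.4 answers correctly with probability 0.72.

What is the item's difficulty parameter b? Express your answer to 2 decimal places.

-1.75

P(theta) = 1 / (1 + exp(−a(theta − b)))
logit(0.72) = ln(0.72/0.28) = 0.9445
b = theta − logit/(a) = -0.4 − 0.9445/0.7000 = -1.7492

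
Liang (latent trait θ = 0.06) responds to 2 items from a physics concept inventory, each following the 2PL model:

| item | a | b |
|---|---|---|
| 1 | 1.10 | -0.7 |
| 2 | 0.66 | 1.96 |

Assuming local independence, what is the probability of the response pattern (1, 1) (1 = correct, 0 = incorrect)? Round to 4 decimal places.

0.1549

P(θ) = 1 / (1 + exp(−a(θ − b)))
P_1 = 1/(1+e^{-0.8360}) = 0.6976
P_2 = 1/(1+e^{1.2540}) = 0.2220
L = P_1 × P_2 = 0.6976 × 0.2220 = 0.15488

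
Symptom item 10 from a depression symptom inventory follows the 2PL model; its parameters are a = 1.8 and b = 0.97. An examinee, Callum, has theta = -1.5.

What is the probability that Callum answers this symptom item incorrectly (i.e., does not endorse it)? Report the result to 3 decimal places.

P(theta) = 1 / (1 + exp(−a(theta − b)))
Exponent: 1.8 × (-1.5 − 0.97) = -4.4460
1/(1 + e^{4.4460}) = 0.0116
P(incorrect) = 1 − 0.0116 = 0.9884

0.988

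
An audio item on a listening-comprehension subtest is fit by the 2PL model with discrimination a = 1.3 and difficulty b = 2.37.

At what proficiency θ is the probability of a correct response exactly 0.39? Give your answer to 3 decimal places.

2.026

P(θ) = 1 / (1 + exp(−a(θ − b)))
logit = ln(0.3900/0.6100) = -0.4473
θ = b + logit/(a) = 2.37 + (-0.4473)/1.3000 = 2.0259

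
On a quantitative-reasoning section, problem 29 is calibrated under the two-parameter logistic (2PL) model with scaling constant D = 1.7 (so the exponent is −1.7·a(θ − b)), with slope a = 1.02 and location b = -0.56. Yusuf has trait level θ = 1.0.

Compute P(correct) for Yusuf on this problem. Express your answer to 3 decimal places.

0.937

P(θ) = 1 / (1 + exp(−D·a(θ − b)))
Exponent: 1.7 × 1.02 × (1.0 − (-0.56)) = 2.7050
1/(1 + e^{-2.7050}) = 0.9373
P = 0.9373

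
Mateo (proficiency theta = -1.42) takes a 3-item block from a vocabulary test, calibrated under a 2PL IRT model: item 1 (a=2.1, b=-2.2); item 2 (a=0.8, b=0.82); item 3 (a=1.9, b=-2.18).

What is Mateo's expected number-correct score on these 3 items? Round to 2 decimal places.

P(theta) = 1 / (1 + exp(−a(theta − b)))
P_1 = 1/(1+e^{-1.6380}) = 0.8373
P_2 = 1/(1+e^{1.7920}) = 0.1428
P_3 = 1/(1+e^{-1.4440}) = 0.8091
E[score] = 0.8373 + 0.1428 + 0.8091 = 1.7892

1.79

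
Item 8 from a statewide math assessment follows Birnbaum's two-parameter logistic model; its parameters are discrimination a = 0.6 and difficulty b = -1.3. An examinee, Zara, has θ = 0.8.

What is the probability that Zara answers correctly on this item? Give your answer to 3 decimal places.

P(θ) = 1 / (1 + exp(−a(θ − b)))
Exponent: 0.6 × (0.8 − (-1.3)) = 1.2600
1/(1 + e^{-1.2600}) = 0.7790

0.779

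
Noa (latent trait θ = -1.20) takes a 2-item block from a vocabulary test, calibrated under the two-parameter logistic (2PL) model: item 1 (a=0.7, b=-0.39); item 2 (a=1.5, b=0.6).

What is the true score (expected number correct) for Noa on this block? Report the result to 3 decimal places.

P(θ) = 1 / (1 + exp(−a(θ − b)))
P_1 = 1/(1+e^{0.5670}) = 0.3619
P_2 = 1/(1+e^{2.7000}) = 0.0630
E[score] = 0.3619 + 0.0630 = 0.4249

0.425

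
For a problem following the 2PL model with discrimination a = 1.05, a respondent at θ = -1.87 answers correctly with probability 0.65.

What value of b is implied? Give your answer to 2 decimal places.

-2.46

P(θ) = 1 / (1 + exp(−a(θ − b)))
logit(0.65) = ln(0.65/0.35) = 0.6190
b = θ − logit/(a) = -1.87 − 0.6190/1.0500 = -2.4596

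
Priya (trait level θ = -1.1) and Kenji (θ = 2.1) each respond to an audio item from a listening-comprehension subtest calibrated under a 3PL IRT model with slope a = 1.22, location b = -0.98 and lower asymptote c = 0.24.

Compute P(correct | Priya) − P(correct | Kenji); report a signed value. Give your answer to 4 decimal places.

P(θ) = c + (1 − c) · 1 / (1 + exp(−a(θ − b)))
P(Priya) = 0.5922  [exponent -0.1464]
P(Kenji) = 0.9827  [exponent 3.7576]
Difference = 0.5922 − 0.9827 = -0.3904

-0.3904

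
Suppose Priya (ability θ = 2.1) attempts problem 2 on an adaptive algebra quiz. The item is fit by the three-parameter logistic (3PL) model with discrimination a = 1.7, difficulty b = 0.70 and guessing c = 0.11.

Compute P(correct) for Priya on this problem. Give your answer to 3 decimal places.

0.925

P(θ) = c + (1 − c) · 1 / (1 + exp(−a(θ − b)))
Exponent: 1.7 × (2.1 − 0.70) = 2.3800
1/(1 + e^{-2.3800}) = 0.9153
P = 0.11 + 0.89 × 0.9153 = 0.9246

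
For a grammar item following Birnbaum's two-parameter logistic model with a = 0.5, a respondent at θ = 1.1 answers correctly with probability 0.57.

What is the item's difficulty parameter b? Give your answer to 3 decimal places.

P(θ) = 1 / (1 + exp(−a(θ − b)))
logit(0.57) = ln(0.57/0.43) = 0.2819
b = θ − logit/(a) = 1.1 − 0.2819/0.5000 = 0.5363

0.536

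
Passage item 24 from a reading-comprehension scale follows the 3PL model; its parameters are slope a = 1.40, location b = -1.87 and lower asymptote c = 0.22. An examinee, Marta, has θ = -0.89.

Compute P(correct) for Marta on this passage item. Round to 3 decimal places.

P(θ) = c + (1 − c) · 1 / (1 + exp(−a(θ − b)))
Exponent: 1.40 × (-0.89 − (-1.87)) = 1.3720
1/(1 + e^{-1.3720}) = 0.7977
P = 0.22 + 0.78 × 0.7977 = 0.8422

0.842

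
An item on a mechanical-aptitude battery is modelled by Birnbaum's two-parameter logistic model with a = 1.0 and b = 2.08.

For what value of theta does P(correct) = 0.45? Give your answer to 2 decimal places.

P(theta) = 1 / (1 + exp(−a(theta − b)))
logit = ln(0.4500/0.5500) = -0.2007
theta = b + logit/(a) = 2.08 + (-0.2007)/1.0000 = 1.8793

1.88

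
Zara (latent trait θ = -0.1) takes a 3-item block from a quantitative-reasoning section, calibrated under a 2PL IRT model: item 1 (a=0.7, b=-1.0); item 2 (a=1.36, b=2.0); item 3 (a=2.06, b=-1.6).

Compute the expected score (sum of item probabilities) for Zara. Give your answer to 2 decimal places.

1.66

P(θ) = 1 / (1 + exp(−a(θ − b)))
P_1 = 1/(1+e^{-0.6300}) = 0.6525
P_2 = 1/(1+e^{2.8560}) = 0.0544
P_3 = 1/(1+e^{-3.0900}) = 0.9565
E[score] = 0.6525 + 0.0544 + 0.9565 = 1.6633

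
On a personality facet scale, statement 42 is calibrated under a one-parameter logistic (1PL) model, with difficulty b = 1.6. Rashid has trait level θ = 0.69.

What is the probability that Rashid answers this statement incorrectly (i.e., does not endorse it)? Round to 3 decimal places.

P(θ) = 1 / (1 + exp(−(θ − b)))
Exponent: (0.69 − 1.6) = -0.9100
1/(1 + e^{0.9100}) = 0.2870
P = 0.2870
P(incorrect) = 1 − 0.2870 = 0.7130

0.713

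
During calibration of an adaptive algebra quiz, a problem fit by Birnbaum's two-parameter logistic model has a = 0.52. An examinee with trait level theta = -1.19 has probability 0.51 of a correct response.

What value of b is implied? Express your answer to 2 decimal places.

P(theta) = 1 / (1 + exp(−a(theta − b)))
logit(0.51) = ln(0.51/0.49) = 0.0400
b = theta − logit/(a) = -1.19 − 0.0400/0.5200 = -1.2669

-1.27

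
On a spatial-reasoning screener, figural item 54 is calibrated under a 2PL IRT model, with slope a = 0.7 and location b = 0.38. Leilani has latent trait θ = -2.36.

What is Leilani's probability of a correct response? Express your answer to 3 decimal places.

0.128

P(θ) = 1 / (1 + exp(−a(θ − b)))
Exponent: 0.7 × (-2.36 − 0.38) = -1.9180
1/(1 + e^{1.9180}) = 0.1281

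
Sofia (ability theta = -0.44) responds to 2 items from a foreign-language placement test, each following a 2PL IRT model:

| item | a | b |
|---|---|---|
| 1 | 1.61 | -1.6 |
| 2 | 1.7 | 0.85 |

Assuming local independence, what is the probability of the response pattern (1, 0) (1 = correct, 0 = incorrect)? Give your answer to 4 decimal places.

P(theta) = 1 / (1 + exp(−a(theta − b)))
P_1 = 1/(1+e^{-1.8676}) = 0.8662
P_2 = 1/(1+e^{2.1930}) = 0.1004
L = P_1 × (1−P_2) = 0.8662 × 0.8996 = 0.77923

0.7792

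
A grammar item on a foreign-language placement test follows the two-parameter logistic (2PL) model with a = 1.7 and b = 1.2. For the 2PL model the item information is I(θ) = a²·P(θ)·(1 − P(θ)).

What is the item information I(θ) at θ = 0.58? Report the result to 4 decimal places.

0.5539

P = 1/(1+e^{1.0540}) = 0.2585
P(1−P) = 0.2585 × 0.7415 = 0.1917
I = a² × P(1−P) = 1.7² × 0.1917 = 0.55389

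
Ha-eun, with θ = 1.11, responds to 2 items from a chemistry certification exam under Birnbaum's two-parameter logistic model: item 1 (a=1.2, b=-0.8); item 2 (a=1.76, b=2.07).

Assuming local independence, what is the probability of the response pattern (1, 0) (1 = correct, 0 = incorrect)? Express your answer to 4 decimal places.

0.7667

P(θ) = 1 / (1 + exp(−a(θ − b)))
P_1 = 1/(1+e^{-2.2920}) = 0.9082
P_2 = 1/(1+e^{1.6896}) = 0.1558
L = P_1 × (1−P_2) = 0.9082 × 0.8442 = 0.76669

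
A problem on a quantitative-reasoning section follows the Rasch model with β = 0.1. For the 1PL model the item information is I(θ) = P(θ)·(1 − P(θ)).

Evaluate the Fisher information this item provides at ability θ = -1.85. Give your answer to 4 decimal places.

0.1090

P = 1/(1+e^{1.9500}) = 0.1246
P(1−P) = 0.1246 × 0.8754 = 0.1090
I = P(1−P) = 0.10904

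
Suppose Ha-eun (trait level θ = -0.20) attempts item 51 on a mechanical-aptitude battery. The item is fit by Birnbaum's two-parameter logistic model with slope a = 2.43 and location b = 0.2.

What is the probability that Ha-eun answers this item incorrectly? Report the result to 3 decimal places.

P(θ) = 1 / (1 + exp(−a(θ − b)))
Exponent: 2.43 × (-0.20 − 0.2) = -0.9720
1/(1 + e^{0.9720}) = 0.2745
P(incorrect) = 1 − 0.2745 = 0.7255

0.726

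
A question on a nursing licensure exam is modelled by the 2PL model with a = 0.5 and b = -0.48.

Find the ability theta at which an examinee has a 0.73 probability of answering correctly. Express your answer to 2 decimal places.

P(theta) = 1 / (1 + exp(−a(theta − b)))
logit = ln(0.7300/0.2700) = 0.9946
theta = b + logit/(a) = -0.48 + 0.9946/0.5000 = 1.5092

1.51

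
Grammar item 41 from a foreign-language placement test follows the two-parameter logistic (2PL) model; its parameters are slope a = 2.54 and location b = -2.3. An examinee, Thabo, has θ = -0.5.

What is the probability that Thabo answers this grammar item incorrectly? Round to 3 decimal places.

P(θ) = 1 / (1 + exp(−a(θ − b)))
Exponent: 2.54 × (-0.5 − (-2.3)) = 4.5720
1/(1 + e^{-4.5720}) = 0.9898
P(incorrect) = 1 − 0.9898 = 0.0102

0.010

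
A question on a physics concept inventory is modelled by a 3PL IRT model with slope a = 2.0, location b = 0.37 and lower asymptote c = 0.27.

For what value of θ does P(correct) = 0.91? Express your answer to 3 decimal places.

P(θ) = c + (1 − c) · 1 / (1 + exp(−a(θ − b)))
Remove guessing floor: (0.91 − 0.27)/(1 − 0.27) = 0.8767
logit = ln(0.8767/0.1233) = 1.9617
θ = b + logit/(a) = 0.37 + 1.9617/2.0000 = 1.3508

1.351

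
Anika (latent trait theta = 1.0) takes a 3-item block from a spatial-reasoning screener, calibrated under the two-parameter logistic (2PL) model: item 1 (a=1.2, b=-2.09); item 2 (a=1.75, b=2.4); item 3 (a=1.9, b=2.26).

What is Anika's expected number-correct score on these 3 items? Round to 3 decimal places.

P(theta) = 1 / (1 + exp(−a(theta − b)))
P_1 = 1/(1+e^{-3.7080}) = 0.9761
P_2 = 1/(1+e^{2.4500}) = 0.0794
P_3 = 1/(1+e^{2.3940}) = 0.0836
E[score] = 0.9761 + 0.0794 + 0.0836 = 1.1391

1.139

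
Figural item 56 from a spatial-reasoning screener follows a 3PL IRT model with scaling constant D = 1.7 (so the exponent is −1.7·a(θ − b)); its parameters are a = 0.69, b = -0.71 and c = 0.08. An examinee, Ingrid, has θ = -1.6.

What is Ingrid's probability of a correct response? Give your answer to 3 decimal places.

0.320

P(θ) = c + (1 − c) · 1 / (1 + exp(−D·a(θ − b)))
Exponent: 1.7 × 0.69 × (-1.6 − (-0.71)) = -1.0440
1/(1 + e^{1.0440}) = 0.2604
P = 0.08 + 0.92 × 0.2604 = 0.3196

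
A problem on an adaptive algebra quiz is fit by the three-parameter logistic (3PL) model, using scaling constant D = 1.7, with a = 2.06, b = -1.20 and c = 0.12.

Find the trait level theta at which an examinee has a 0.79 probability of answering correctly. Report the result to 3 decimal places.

-0.869

P(theta) = c + (1 − c) · 1 / (1 + exp(−D·a(theta − b)))
Remove guessing floor: (0.79 − 0.12)/(1 − 0.12) = 0.7614
logit = ln(0.7614/0.2386) = 1.1602
theta = b + logit/(1.7·a) = -1.20 + 1.1602/3.5020 = -0.8687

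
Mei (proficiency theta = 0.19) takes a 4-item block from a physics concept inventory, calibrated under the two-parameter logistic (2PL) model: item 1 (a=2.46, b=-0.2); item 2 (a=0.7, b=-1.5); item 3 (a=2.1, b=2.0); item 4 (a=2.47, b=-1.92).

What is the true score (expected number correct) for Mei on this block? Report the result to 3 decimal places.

2.505

P(theta) = 1 / (1 + exp(−a(theta − b)))
P_1 = 1/(1+e^{-0.9594}) = 0.7230
P_2 = 1/(1+e^{-1.1830}) = 0.7655
P_3 = 1/(1+e^{3.8010}) = 0.0219
P_4 = 1/(1+e^{-5.2117}) = 0.9946
E[score] = 0.7230 + 0.7655 + 0.0219 + 0.9946 = 2.5049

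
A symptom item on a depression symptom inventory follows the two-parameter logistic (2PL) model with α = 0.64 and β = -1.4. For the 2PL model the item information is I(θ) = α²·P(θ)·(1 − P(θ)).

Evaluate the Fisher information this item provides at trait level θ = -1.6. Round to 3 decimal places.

P = 1/(1+e^{0.1280}) = 0.4680
P(1−P) = 0.4680 × 0.5320 = 0.2490
I = α² × P(1−P) = 0.64² × 0.2490 = 0.10198

0.102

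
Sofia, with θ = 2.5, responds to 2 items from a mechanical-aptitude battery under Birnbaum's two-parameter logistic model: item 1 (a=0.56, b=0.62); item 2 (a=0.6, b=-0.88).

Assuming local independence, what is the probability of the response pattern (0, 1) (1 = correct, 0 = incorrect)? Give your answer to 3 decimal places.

0.229

P(θ) = 1 / (1 + exp(−a(θ − b)))
P_1 = 1/(1+e^{-1.0528}) = 0.7413
P_2 = 1/(1+e^{-2.0280}) = 0.8837
L = (1−P_1) × P_2 = 0.2587 × 0.8837 = 0.22860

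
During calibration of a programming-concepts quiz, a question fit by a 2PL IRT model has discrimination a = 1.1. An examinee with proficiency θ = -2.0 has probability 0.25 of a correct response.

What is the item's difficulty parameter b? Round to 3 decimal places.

P(θ) = 1 / (1 + exp(−a(θ − b)))
logit(0.25) = ln(0.25/0.75) = -1.0986
b = θ − logit/(a) = -2.0 − (-1.0986)/1.1000 = -1.0013

-1.001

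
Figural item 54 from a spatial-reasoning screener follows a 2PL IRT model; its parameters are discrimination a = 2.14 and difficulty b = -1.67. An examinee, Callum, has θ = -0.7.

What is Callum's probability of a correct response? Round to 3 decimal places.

P(θ) = 1 / (1 + exp(−a(θ − b)))
Exponent: 2.14 × (-0.7 − (-1.67)) = 2.0758
1/(1 + e^{-2.0758}) = 0.8885

0.889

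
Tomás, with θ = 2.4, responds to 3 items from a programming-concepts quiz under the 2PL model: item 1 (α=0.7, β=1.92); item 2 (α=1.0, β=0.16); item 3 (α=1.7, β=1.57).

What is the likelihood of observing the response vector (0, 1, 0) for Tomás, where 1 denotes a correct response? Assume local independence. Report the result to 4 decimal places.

P(θ) = 1 / (1 + exp(−α(θ − β)))
P_1 = 1/(1+e^{-0.3360}) = 0.5832
P_2 = 1/(1+e^{-2.2400}) = 0.9038
P_3 = 1/(1+e^{-1.4110}) = 0.8039
L = (1−P_1) × P_2 × (1−P_3) = 0.4168 × 0.9038 × 0.1961 = 0.07386

0.0739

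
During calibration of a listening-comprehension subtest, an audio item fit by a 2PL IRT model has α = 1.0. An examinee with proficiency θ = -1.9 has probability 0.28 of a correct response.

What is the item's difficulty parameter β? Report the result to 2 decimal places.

P(θ) = 1 / (1 + exp(−α(θ − β)))
logit(0.28) = ln(0.28/0.72) = -0.9445
β = θ − logit/(α) = -1.9 − (-0.9445)/1.0000 = -0.9555

-0.96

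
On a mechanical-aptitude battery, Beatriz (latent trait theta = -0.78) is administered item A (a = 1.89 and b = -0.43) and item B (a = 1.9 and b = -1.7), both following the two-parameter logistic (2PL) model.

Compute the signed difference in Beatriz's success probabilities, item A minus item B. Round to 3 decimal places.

P(theta) = 1 / (1 + exp(−a(theta − b)))
P_A = 0.3404
P_B = 0.8517
P_A − P_B = -0.5113

-0.511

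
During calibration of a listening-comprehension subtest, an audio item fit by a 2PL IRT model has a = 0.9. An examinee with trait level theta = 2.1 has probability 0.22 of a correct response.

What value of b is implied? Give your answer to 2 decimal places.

P(theta) = 1 / (1 + exp(−a(theta − b)))
logit(0.22) = ln(0.22/0.78) = -1.2657
b = theta − logit/(a) = 2.1 − (-1.2657)/0.9000 = 3.5063

3.51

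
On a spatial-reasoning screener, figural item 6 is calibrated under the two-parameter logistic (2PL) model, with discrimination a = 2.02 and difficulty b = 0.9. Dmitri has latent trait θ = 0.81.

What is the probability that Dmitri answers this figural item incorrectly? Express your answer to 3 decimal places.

P(θ) = 1 / (1 + exp(−a(θ − b)))
Exponent: 2.02 × (0.81 − 0.9) = -0.1818
1/(1 + e^{0.1818}) = 0.4547
P(incorrect) = 1 − 0.4547 = 0.5453

0.545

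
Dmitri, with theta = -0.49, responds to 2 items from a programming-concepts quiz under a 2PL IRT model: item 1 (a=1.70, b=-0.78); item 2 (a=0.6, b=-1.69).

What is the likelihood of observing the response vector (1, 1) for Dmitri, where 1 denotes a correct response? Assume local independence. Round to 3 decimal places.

0.418

P(theta) = 1 / (1 + exp(−a(theta − b)))
P_1 = 1/(1+e^{-0.4930}) = 0.6208
P_2 = 1/(1+e^{-0.7200}) = 0.6726
L = P_1 × P_2 = 0.6208 × 0.6726 = 0.41756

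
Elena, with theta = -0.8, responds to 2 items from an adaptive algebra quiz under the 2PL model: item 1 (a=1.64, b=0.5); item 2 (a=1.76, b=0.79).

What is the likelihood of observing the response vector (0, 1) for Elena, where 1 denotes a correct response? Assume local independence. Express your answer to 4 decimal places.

0.0513

P(theta) = 1 / (1 + exp(−a(theta − b)))
P_1 = 1/(1+e^{2.1320}) = 0.1060
P_2 = 1/(1+e^{2.7984}) = 0.0574
L = (1−P_1) × P_2 = 0.8940 × 0.0574 = 0.05132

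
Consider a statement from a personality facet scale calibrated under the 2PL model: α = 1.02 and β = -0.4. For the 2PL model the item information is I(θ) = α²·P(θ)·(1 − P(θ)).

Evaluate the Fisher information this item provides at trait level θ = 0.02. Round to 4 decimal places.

P = 1/(1+e^{-0.4284}) = 0.6055
P(1−P) = 0.6055 × 0.3945 = 0.2389
I = α² × P(1−P) = 1.02² × 0.2389 = 0.24852

0.2485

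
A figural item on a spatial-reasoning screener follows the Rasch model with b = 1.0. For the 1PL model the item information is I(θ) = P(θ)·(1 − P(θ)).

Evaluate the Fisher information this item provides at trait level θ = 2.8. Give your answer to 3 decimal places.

P = 1/(1+e^{-1.8000}) = 0.8581
P(1−P) = 0.8581 × 0.1419 = 0.1217
I = P(1−P) = 0.12173

0.122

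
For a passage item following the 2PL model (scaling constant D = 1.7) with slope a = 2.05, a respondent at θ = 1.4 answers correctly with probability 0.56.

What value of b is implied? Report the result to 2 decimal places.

1.33

P(θ) = 1 / (1 + exp(−D·a(θ − b)))
logit(0.56) = ln(0.56/0.44) = 0.2412
b = θ − logit/(1.7·a) = 1.4 − 0.2412/3.4850 = 1.3308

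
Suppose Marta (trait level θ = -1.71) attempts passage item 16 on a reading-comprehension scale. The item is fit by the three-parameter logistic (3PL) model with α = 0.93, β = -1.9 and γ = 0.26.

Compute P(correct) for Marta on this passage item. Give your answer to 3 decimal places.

P(θ) = γ + (1 − γ) · 1 / (1 + exp(−α(θ − β)))
Exponent: 0.93 × (-1.71 − (-1.9)) = 0.1767
1/(1 + e^{-0.1767}) = 0.5441
P = 0.26 + 0.74 × 0.5441 = 0.6626

0.663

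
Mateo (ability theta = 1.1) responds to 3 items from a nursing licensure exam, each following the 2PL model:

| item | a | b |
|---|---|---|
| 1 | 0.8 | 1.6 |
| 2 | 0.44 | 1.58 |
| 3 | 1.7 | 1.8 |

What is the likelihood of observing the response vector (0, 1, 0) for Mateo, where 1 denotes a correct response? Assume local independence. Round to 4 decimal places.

0.2054

P(theta) = 1 / (1 + exp(−a(theta − b)))
P_1 = 1/(1+e^{0.4000}) = 0.4013
P_2 = 1/(1+e^{0.2112}) = 0.4474
P_3 = 1/(1+e^{1.1900}) = 0.2333
L = (1−P_1) × P_2 × (1−P_3) = 0.5987 × 0.4474 × 0.7667 = 0.20537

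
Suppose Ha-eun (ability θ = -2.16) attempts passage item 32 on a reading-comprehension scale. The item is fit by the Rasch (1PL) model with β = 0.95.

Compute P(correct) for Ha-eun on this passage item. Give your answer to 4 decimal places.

0.0427

P(θ) = 1 / (1 + exp(−(θ − β)))
Exponent: (-2.16 − 0.95) = -3.1100
1/(1 + e^{3.1100}) = 0.0427
P = 0.0427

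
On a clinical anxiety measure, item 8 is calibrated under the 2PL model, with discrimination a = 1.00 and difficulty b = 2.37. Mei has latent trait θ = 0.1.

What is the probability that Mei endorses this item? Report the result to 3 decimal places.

0.094

P(θ) = 1 / (1 + exp(−a(θ − b)))
Exponent: 1.00 × (0.1 − 2.37) = -2.2700
1/(1 + e^{2.2700}) = 0.0936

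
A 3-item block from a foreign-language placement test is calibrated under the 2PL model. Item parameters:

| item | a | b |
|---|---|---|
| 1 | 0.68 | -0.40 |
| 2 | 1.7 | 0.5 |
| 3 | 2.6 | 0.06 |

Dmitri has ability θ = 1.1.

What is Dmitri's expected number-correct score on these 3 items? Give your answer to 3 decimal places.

2.407

P(θ) = 1 / (1 + exp(−a(θ − b)))
P_1 = 1/(1+e^{-1.0200}) = 0.7350
P_2 = 1/(1+e^{-1.0200}) = 0.7350
P_3 = 1/(1+e^{-2.7040}) = 0.9373
E[score] = 0.7350 + 0.7350 + 0.9373 = 2.4072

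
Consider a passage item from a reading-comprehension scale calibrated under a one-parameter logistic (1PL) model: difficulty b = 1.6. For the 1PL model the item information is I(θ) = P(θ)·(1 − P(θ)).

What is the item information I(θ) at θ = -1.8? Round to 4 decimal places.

0.0313

P = 1/(1+e^{3.4000}) = 0.0323
P(1−P) = 0.0323 × 0.9677 = 0.0313
I = P(1−P) = 0.03125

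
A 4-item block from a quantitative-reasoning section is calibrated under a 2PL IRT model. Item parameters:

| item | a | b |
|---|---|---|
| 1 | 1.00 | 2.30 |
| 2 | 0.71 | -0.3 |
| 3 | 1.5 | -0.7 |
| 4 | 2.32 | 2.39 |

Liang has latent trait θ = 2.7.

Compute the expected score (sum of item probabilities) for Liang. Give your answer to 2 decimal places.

P(θ) = 1 / (1 + exp(−a(θ − b)))
P_1 = 1/(1+e^{-0.4000}) = 0.5987
P_2 = 1/(1+e^{-2.1300}) = 0.8938
P_3 = 1/(1+e^{-5.1000}) = 0.9939
P_4 = 1/(1+e^{-0.7192}) = 0.6724
E[score] = 0.5987 + 0.8938 + 0.9939 + 0.6724 = 3.1588

3.16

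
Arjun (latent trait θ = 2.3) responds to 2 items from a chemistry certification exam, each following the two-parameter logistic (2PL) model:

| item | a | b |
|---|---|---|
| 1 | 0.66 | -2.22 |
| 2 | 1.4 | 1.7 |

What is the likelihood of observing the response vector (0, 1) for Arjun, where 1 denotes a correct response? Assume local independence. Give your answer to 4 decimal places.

0.0337

P(θ) = 1 / (1 + exp(−a(θ − b)))
P_1 = 1/(1+e^{-2.9832}) = 0.9518
P_2 = 1/(1+e^{-0.8400}) = 0.6985
L = (1−P_1) × P_2 = 0.0482 × 0.6985 = 0.03366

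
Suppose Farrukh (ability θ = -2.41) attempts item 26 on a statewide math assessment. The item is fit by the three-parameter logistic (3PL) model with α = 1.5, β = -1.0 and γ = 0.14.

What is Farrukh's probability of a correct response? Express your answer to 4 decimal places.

P(θ) = γ + (1 − γ) · 1 / (1 + exp(−α(θ − β)))
Exponent: 1.5 × (-2.41 − (-1.0)) = -2.1150
1/(1 + e^{2.1150}) = 0.1076
P = 0.14 + 0.86 × 0.1076 = 0.2326

0.2326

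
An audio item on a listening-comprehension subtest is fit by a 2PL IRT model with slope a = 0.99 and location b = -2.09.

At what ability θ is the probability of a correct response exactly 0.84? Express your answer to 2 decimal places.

P(θ) = 1 / (1 + exp(−a(θ − b)))
logit = ln(0.8400/0.1600) = 1.6582
θ = b + logit/(a) = -2.09 + 1.6582/0.9900 = -0.4150

-0.42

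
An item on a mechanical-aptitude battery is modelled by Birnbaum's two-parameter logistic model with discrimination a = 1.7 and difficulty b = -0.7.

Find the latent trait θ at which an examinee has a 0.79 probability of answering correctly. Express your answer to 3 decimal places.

0.079

P(θ) = 1 / (1 + exp(−a(θ − b)))
logit = ln(0.7900/0.2100) = 1.3249
θ = b + logit/(a) = -0.7 + 1.3249/1.7000 = 0.0794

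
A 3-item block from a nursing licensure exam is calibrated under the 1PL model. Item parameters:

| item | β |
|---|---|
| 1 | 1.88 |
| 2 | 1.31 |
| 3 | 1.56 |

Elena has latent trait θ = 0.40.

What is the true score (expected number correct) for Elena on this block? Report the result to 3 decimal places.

P(θ) = 1 / (1 + exp(−(θ − β)))
P_1 = 1/(1+e^{1.4800}) = 0.1854
P_2 = 1/(1+e^{0.9100}) = 0.2870
P_3 = 1/(1+e^{1.1600}) = 0.2387
E[score] = 0.1854 + 0.2870 + 0.2387 = 0.7111

0.711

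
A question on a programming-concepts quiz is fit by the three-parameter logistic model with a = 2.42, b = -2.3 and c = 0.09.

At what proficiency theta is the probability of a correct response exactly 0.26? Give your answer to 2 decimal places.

-2.91

P(theta) = c + (1 − c) · 1 / (1 + exp(−a(theta − b)))
Remove guessing floor: (0.26 − 0.09)/(1 − 0.09) = 0.1868
logit = ln(0.1868/0.8132) = -1.4709
theta = b + logit/(a) = -2.3 + (-1.4709)/2.4200 = -2.9078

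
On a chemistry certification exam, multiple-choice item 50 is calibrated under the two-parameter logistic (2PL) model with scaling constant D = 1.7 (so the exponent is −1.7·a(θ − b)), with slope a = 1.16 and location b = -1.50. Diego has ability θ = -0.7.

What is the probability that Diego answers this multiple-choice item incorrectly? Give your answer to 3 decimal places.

P(θ) = 1 / (1 + exp(−D·a(θ − b)))
Exponent: 1.7 × 1.16 × (-0.7 − (-1.50)) = 1.5776
1/(1 + e^{-1.5776}) = 0.8289
P = 0.8289
P(incorrect) = 1 − 0.8289 = 0.1711

0.171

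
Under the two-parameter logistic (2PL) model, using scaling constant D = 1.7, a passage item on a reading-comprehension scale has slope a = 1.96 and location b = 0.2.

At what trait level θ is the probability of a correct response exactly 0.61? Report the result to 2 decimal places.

P(θ) = 1 / (1 + exp(−D·a(θ − b)))
logit = ln(0.6100/0.3900) = 0.4473
θ = b + logit/(1.7·a) = 0.2 + 0.4473/3.3320 = 0.3342

0.33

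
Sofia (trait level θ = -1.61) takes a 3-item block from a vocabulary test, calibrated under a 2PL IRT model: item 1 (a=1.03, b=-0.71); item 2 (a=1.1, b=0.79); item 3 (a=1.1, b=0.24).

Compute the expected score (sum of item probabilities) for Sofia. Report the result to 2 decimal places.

0.47

P(θ) = 1 / (1 + exp(−a(θ − b)))
P_1 = 1/(1+e^{0.9270}) = 0.2835
P_2 = 1/(1+e^{2.6400}) = 0.0666
P_3 = 1/(1+e^{2.0350}) = 0.1156
E[score] = 0.2835 + 0.0666 + 0.1156 = 0.4657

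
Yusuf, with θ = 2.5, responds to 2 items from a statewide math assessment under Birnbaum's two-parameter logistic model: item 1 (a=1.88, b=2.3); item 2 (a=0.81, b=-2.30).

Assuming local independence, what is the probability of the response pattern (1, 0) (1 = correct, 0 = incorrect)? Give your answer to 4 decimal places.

0.0119

P(θ) = 1 / (1 + exp(−a(θ − b)))
P_1 = 1/(1+e^{-0.3760}) = 0.5929
P_2 = 1/(1+e^{-3.8880}) = 0.9799
L = P_1 × (1−P_2) = 0.5929 × 0.0201 = 0.01190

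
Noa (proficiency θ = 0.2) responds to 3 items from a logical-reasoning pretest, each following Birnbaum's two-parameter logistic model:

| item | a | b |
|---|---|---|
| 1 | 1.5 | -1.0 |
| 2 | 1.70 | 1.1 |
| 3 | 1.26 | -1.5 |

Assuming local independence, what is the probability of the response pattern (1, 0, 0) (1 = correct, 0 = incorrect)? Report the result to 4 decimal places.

0.0741

P(θ) = 1 / (1 + exp(−a(θ − b)))
P_1 = 1/(1+e^{-1.8000}) = 0.8581
P_2 = 1/(1+e^{1.5300}) = 0.1780
P_3 = 1/(1+e^{-2.1420}) = 0.8949
L = P_1 × (1−P_2) × (1−P_3) = 0.8581 × 0.8220 × 0.1051 = 0.07412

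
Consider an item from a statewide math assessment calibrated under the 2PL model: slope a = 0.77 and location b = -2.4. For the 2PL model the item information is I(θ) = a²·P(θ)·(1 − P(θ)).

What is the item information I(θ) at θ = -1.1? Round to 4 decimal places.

P = 1/(1+e^{-1.0010}) = 0.7313
P(1−P) = 0.7313 × 0.2687 = 0.1965
I = a² × P(1−P) = 0.77² × 0.1965 = 0.11652

0.1165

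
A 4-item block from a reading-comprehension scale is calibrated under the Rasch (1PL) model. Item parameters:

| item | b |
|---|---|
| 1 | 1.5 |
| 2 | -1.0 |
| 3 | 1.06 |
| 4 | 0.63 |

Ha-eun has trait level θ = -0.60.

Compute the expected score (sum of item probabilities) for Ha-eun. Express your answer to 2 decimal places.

P(θ) = 1 / (1 + exp(−(θ − b)))
P_1 = 1/(1+e^{2.1000}) = 0.1091
P_2 = 1/(1+e^{-0.4000}) = 0.5987
P_3 = 1/(1+e^{1.6600}) = 0.1598
P_4 = 1/(1+e^{1.2300}) = 0.2262
E[score] = 0.1091 + 0.5987 + 0.1598 + 0.2262 = 1.0937

1.09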